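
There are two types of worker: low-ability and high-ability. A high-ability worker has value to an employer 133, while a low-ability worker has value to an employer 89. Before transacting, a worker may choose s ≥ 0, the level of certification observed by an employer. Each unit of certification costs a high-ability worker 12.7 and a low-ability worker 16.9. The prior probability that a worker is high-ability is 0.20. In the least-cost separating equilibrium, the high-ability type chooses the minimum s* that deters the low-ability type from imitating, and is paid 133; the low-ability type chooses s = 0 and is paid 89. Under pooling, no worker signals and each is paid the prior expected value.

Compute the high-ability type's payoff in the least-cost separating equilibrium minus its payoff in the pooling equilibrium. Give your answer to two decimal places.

Least-cost separating signal: s* solves 89 = 133 − 16.9·s*, so s* = (133 − 89)/16.9 ≈ 2.6036.
High-ability type's separating payoff: 133 − 12.7 × s* = 133 − 12.7 × (133 − 89)/16.9 = 133 − 558.8/16.9 ≈ 99.9349.
Pooling payoff: 0.20 × 133 + 0.80 × 89 = 97.8.
Difference: 99.9349 − 97.8 = 2.1349, i.e. 2.13 to two decimal places.
The high-ability type prefers to separate.

2.13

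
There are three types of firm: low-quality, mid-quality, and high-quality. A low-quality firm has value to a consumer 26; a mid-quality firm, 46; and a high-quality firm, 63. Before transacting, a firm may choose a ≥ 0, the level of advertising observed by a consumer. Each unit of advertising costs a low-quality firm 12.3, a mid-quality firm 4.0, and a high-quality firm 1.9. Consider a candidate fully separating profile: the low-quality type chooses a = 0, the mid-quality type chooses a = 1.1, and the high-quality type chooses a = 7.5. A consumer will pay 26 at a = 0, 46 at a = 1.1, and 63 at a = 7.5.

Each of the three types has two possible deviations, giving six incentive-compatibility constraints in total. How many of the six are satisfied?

High-quality (own payoff 63 − 1.9×7.5 = 48.75): to a=0 gives 26 → no gain ✓; to a=1.1 gives 46 − 1.9×1.1 = 43.91 → no gain ✓.
Low-quality (own payoff 26): to a=1.1 gives 46 − 12.3×1.1 = 32.47 → profitable ✗; to a=7.5 gives 63 − 12.3×7.5 = -29.25 → no gain ✓.
Mid-quality (own payoff 46 − 4.0×1.1 = 41.6): to a=0 gives 26 → no gain ✓; to a=7.5 gives 63 − 4.0×7.5 = 33 → no gain ✓.
5 of the 6 constraints hold; not an equilibrium.

5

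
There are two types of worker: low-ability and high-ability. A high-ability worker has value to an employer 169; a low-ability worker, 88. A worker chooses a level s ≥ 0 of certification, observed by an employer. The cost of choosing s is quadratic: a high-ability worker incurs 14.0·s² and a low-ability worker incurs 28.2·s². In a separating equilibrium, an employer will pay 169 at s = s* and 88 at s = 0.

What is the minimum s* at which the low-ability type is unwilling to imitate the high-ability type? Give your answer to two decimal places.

The low-ability type at s = 0 receives 88; imitating at s* yields 169 − 28.2·s*².
Indifference: 88 = 169 − 28.2·s*², so s*² = (169 − 88) / 28.2 ≈ 2.8723.
s* = √2.8723 ≈ 1.69.

1.69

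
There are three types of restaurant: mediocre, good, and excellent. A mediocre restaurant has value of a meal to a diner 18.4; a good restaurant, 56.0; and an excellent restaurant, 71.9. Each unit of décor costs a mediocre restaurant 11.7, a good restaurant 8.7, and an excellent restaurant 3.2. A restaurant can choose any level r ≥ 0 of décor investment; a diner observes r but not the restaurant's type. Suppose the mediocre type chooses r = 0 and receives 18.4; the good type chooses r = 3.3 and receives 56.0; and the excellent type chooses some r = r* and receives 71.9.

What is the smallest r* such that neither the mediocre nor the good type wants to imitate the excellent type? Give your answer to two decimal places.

5.13

Mediocre type (on-path payoff 18.4) won't mimic when 18.4 ≥ 71.9 − 11.7·r*, i.e. r* ≥ 4.57.
Good type (on-path payoff 56.0 − 8.7×3.3 = 27.29) won't mimic when 27.29 ≥ 71.9 − 8.7·r*, i.e. r* ≥ 5.13.
Both must hold, so r* = max(4.57, 5.13) = 5.13. The good type's constraint binds.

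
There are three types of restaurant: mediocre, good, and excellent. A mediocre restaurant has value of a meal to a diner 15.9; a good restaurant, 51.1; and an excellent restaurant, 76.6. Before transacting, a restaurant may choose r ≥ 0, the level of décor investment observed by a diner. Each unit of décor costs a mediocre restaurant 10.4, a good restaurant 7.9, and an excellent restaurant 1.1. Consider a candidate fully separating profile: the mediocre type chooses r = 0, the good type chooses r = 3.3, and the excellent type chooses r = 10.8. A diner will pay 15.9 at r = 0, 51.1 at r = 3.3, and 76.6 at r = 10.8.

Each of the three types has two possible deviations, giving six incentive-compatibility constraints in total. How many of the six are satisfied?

Good (own payoff 51.1 − 7.9×3.3 = 25.03): to r=0 gives 15.9 → no gain ✓; to r=10.8 gives 76.6 − 7.9×10.8 = -8.72 → no gain ✓.
Excellent (own payoff 76.6 − 1.1×10.8 = 64.72): to r=0 gives 15.9 → no gain ✓; to r=3.3 gives 51.1 − 1.1×3.3 = 47.47 → no gain ✓.
Mediocre (own payoff 15.9): to r=3.3 gives 51.1 − 10.4×3.3 = 16.78 → profitable ✗; to r=10.8 gives 76.6 − 10.4×10.8 = -35.72 → no gain ✓.
5 of the 6 constraints hold; not an equilibrium.

5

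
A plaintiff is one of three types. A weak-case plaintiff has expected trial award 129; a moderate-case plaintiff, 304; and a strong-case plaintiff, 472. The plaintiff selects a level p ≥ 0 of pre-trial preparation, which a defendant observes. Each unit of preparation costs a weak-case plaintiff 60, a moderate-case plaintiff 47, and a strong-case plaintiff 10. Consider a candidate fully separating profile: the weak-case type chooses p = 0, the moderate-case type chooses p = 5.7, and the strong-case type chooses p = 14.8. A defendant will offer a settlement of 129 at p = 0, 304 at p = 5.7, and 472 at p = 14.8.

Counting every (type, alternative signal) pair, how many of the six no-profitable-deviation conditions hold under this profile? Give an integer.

5

Moderate-case (own payoff 304 − 47×5.7 = 36.1): to p=0 gives 129 → profitable ✗; to p=14.8 gives 472 − 47×14.8 = -223.6 → no gain ✓.
Strong-case (own payoff 472 − 10×14.8 = 324): to p=0 gives 129 → no gain ✓; to p=5.7 gives 304 − 10×5.7 = 247 → no gain ✓.
Weak-case (own payoff 129): to p=5.7 gives 304 − 60×5.7 = -38 → no gain ✓; to p=14.8 gives 472 − 60×14.8 = -416 → no gain ✓.
5 of the 6 constraints hold; not an equilibrium.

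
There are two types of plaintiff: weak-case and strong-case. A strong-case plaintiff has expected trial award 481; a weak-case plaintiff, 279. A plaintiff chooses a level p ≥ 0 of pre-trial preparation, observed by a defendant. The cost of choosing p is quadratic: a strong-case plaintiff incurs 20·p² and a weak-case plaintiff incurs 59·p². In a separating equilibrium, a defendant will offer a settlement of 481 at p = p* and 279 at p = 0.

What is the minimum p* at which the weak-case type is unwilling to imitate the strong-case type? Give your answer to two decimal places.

1.85

The weak-case type at p = 0 receives 279; imitating at p* yields 481 − 59·p*².
Indifference: 279 = 481 − 59·p*², so p*² = (481 − 279) / 59 ≈ 3.4237.
p* = √3.4237 ≈ 1.85.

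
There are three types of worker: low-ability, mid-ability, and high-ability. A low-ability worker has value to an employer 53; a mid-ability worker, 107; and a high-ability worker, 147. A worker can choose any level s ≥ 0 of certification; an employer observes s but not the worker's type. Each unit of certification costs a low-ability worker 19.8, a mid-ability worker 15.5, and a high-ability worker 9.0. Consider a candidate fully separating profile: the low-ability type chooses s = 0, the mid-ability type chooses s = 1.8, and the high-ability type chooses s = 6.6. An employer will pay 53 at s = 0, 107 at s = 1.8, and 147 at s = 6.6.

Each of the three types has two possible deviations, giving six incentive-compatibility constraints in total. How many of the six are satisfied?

4

Low-ability (own payoff 53): to s=1.8 gives 107 − 19.8×1.8 = 71.36 → profitable ✗; to s=6.6 gives 147 − 19.8×6.6 = 16.32 → no gain ✓.
Mid-ability (own payoff 107 − 15.5×1.8 = 79.1): to s=0 gives 53 → no gain ✓; to s=6.6 gives 147 − 15.5×6.6 = 44.7 → no gain ✓.
High-ability (own payoff 147 − 9.0×6.6 = 87.6): to s=0 gives 53 → no gain ✓; to s=1.8 gives 107 − 9.0×1.8 = 90.8 → profitable ✗.
4 of the 6 constraints hold; not an equilibrium.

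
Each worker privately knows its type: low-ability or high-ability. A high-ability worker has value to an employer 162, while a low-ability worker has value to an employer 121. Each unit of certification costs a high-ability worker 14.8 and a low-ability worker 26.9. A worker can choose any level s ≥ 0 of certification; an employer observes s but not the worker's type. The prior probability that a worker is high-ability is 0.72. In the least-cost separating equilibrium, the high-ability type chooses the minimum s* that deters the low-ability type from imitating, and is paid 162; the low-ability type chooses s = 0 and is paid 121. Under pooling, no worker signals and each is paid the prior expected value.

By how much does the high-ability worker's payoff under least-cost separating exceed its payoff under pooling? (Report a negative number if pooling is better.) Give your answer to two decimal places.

Least-cost separating signal: s* solves 121 = 162 − 26.9·s*, so s* = (162 − 121)/26.9 ≈ 1.5242.
High-ability type's separating payoff: 162 − 14.8 × s* = 162 − 14.8 × (162 − 121)/26.9 = 162 − 606.8/26.9 ≈ 139.4424.
Pooling payoff: 0.72 × 162 + 0.28 × 121 = 150.52.
Difference: 139.4424 − 150.52 = -11.0776, i.e. -11.08 to two decimal places.
The high-ability type would prefer the pooling outcome.

-11.08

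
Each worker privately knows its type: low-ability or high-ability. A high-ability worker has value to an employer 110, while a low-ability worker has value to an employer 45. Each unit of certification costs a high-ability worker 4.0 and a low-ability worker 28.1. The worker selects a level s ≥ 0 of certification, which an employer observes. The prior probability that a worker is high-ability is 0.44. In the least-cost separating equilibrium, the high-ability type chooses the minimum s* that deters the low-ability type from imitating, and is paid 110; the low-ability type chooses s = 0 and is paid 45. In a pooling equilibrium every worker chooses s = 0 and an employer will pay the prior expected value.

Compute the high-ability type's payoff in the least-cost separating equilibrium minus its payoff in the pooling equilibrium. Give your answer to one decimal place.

27.1

Least-cost separating signal: s* solves 45 = 110 − 28.1·s*, so s* = (110 − 45)/28.1 ≈ 2.3132.
High-ability type's separating payoff: 110 − 4.0 × s* = 110 − 4.0 × (110 − 45)/28.1 = 110 − 260/28.1 ≈ 100.747.
Pooling payoff: 0.44 × 110 + 0.56 × 45 = 73.6.
Difference: 100.747 − 73.6 = 27.147, i.e. 27.1 to one decimal place.
The high-ability type prefers to separate.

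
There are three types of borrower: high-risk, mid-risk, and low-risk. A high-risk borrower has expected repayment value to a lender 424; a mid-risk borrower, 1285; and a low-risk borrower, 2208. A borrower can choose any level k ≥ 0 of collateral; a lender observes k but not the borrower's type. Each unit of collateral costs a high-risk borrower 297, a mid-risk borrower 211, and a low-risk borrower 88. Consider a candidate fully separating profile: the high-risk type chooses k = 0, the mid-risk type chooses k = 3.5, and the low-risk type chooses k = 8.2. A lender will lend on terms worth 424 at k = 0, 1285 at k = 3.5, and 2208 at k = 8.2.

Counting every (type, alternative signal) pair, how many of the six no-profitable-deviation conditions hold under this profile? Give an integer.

Mid-risk (own payoff 1285 − 211×3.5 = 546.5): to k=0 gives 424 → no gain ✓; to k=8.2 gives 2208 − 211×8.2 = 477.8 → no gain ✓.
High-risk (own payoff 424): to k=3.5 gives 1285 − 297×3.5 = 245.5 → no gain ✓; to k=8.2 gives 2208 − 297×8.2 = -227.4 → no gain ✓.
Low-risk (own payoff 2208 − 88×8.2 = 1486.4): to k=0 gives 424 → no gain ✓; to k=3.5 gives 1285 − 88×3.5 = 977 → no gain ✓.
6 of the 6 constraints hold; this profile is a separating equilibrium.

6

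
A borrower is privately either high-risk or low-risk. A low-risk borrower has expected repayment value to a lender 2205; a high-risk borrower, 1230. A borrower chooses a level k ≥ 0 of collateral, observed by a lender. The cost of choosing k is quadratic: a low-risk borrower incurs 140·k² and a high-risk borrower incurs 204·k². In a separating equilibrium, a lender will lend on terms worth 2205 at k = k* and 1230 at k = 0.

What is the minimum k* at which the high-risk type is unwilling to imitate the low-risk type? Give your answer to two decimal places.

2.19

The high-risk type at k = 0 receives 1230; imitating at k* yields 2205 − 204·k*².
Indifference: 1230 = 2205 − 204·k*², so k*² = (2205 − 1230) / 204 ≈ 4.7794.
k* = √4.7794 ≈ 2.19.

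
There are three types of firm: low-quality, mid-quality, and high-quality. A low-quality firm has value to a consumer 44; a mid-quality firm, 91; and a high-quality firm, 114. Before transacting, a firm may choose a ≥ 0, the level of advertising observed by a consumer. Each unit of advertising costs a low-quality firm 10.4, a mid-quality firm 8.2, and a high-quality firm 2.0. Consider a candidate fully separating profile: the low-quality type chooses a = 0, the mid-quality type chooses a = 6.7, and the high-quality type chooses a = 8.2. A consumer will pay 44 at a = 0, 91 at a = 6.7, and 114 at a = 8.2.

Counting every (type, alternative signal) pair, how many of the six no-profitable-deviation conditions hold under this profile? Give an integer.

4

High-quality (own payoff 114 − 2.0×8.2 = 97.6): to a=0 gives 44 → no gain ✓; to a=6.7 gives 91 − 2.0×6.7 = 77.6 → no gain ✓.
Mid-quality (own payoff 91 − 8.2×6.7 = 36.06): to a=0 gives 44 → profitable ✗; to a=8.2 gives 114 − 8.2×8.2 = 46.76 → profitable ✗.
Low-quality (own payoff 44): to a=6.7 gives 91 − 10.4×6.7 = 21.32 → no gain ✓; to a=8.2 gives 114 − 10.4×8.2 = 28.72 → no gain ✓.
4 of the 6 constraints hold; not an equilibrium.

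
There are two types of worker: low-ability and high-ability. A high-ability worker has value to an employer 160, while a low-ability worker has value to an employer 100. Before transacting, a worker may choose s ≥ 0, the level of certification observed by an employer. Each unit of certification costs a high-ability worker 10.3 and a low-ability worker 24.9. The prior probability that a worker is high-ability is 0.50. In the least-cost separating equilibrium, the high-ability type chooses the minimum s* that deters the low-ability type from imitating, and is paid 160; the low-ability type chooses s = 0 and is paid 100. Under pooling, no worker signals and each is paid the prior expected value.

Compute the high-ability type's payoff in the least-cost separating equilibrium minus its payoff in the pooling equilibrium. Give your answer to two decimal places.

5.18

Least-cost separating signal: s* solves 100 = 160 − 24.9·s*, so s* = (160 − 100)/24.9 ≈ 2.4096.
High-ability type's separating payoff: 160 − 10.3 × s* = 160 − 10.3 × (160 − 100)/24.9 = 160 − 618/24.9 ≈ 135.1807.
Pooling payoff: 0.50 × 160 + 0.50 × 100 = 130.
Difference: 135.1807 − 130 = 5.1807, i.e. 5.18 to two decimal places.
The high-ability type prefers to separate.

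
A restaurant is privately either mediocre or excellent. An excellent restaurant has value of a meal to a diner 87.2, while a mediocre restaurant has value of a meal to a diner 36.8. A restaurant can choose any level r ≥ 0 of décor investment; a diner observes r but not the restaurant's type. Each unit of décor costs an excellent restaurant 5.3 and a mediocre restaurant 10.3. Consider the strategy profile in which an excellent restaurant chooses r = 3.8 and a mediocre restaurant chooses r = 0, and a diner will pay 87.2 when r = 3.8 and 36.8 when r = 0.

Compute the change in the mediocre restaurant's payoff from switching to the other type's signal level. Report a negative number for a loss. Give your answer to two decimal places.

11.26

Playing r = 0 the mediocre restaurant receives 36.8.
Deviating to r = 3.8 brings payment 87.2 at cost 10.3 × 3.8 = 39.14, netting 48.06.
Gain from deviating: 48.06 − 36.8 = 11.26.
The gain is positive, so the mediocre type's incentive-compatibility constraint is violated — this profile is not a separating equilibrium.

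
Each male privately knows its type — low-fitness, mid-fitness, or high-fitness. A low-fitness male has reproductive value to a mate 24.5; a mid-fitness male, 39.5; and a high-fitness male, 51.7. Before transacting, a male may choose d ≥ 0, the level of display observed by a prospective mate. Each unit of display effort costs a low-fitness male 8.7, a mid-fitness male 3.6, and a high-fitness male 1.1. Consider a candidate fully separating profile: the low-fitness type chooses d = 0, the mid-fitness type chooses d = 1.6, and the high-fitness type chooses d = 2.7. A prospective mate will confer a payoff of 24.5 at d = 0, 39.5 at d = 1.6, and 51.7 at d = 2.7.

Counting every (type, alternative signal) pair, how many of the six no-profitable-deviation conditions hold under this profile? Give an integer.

Low-fitness (own payoff 24.5): to d=1.6 gives 39.5 − 8.7×1.6 = 25.58 → profitable ✗; to d=2.7 gives 51.7 − 8.7×2.7 = 28.21 → profitable ✗.
Mid-fitness (own payoff 39.5 − 3.6×1.6 = 33.74): to d=0 gives 24.5 → no gain ✓; to d=2.7 gives 51.7 − 3.6×2.7 = 41.98 → profitable ✗.
High-fitness (own payoff 51.7 − 1.1×2.7 = 48.73): to d=0 gives 24.5 → no gain ✓; to d=1.6 gives 39.5 − 1.1×1.6 = 37.74 → no gain ✓.
3 of the 6 constraints hold; not an equilibrium.

3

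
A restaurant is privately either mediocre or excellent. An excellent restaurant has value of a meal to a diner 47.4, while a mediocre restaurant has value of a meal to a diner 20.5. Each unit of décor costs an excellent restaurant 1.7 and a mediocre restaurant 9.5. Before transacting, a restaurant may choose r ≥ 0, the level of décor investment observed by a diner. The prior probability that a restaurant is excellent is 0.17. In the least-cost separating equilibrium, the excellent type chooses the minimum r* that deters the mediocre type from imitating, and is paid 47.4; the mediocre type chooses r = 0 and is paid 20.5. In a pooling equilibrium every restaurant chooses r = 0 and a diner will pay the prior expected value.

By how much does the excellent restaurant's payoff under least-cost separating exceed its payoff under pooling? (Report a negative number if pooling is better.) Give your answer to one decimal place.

17.5

Least-cost separating signal: r* solves 20.5 = 47.4 − 9.5·r*, so r* = (47.4 − 20.5)/9.5 ≈ 2.8316.
Excellent type's separating payoff: 47.4 − 1.7 × r* = 47.4 − 1.7 × (47.4 − 20.5)/9.5 = 47.4 − 45.73/9.5 ≈ 42.586.
Pooling payoff: 0.17 × 47.4 + 0.83 × 20.5 = 25.073.
Difference: 42.586 − 25.073 = 17.513, i.e. 17.5 to one decimal place.
The excellent type prefers to separate.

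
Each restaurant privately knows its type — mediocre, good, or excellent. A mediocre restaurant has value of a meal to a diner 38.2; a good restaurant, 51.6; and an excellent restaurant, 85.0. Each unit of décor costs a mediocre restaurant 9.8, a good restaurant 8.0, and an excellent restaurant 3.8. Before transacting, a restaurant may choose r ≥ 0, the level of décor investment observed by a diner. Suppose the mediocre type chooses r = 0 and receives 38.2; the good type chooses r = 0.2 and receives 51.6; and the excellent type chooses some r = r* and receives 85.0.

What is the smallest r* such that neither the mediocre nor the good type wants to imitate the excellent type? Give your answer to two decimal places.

4.78

Mediocre type (on-path payoff 38.2) won't mimic when 38.2 ≥ 85.0 − 9.8·r*, i.e. r* ≥ 4.78.
Good type (on-path payoff 51.6 − 8.0×0.2 = 50) won't mimic when 50 ≥ 85.0 − 8.0·r*, i.e. r* ≥ 4.38.
Both must hold, so r* = max(4.78, 4.38) = 4.78. The mediocre type's constraint binds.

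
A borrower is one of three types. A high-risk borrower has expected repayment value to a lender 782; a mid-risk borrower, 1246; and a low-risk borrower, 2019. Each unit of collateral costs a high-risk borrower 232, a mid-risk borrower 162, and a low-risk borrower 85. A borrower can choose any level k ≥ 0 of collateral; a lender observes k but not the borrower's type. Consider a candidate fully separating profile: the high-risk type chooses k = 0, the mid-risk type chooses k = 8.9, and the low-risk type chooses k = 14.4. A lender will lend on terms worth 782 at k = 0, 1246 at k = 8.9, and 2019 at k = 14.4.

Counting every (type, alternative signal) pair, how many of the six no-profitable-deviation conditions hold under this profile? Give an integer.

High-risk (own payoff 782): to k=8.9 gives 1246 − 232×8.9 = -818.8 → no gain ✓; to k=14.4 gives 2019 − 232×14.4 = -1321.8 → no gain ✓.
Mid-risk (own payoff 1246 − 162×8.9 = -195.8): to k=0 gives 782 → profitable ✗; to k=14.4 gives 2019 − 162×14.4 = -313.8 → no gain ✓.
Low-risk (own payoff 2019 − 85×14.4 = 795): to k=0 gives 782 → no gain ✓; to k=8.9 gives 1246 − 85×8.9 = 489.5 → no gain ✓.
5 of the 6 constraints hold; not an equilibrium.

5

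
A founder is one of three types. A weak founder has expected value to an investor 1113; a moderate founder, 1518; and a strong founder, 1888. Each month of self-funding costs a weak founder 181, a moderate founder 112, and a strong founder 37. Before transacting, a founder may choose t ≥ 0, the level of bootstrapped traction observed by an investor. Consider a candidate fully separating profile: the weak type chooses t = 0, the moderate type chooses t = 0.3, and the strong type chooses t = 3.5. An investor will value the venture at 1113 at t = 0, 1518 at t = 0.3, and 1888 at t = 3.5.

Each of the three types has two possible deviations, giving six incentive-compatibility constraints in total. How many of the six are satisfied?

Strong (own payoff 1888 − 37×3.5 = 1758.5): to t=0 gives 1113 → no gain ✓; to t=0.3 gives 1518 − 37×0.3 = 1506.9 → no gain ✓.
Moderate (own payoff 1518 − 112×0.3 = 1484.4): to t=0 gives 1113 → no gain ✓; to t=3.5 gives 1888 − 112×3.5 = 1496 → profitable ✗.
Weak (own payoff 1113): to t=0.3 gives 1518 − 181×0.3 = 1463.7 → profitable ✗; to t=3.5 gives 1888 − 181×3.5 = 1254.5 → profitable ✗.
3 of the 6 constraints hold; not an equilibrium.

3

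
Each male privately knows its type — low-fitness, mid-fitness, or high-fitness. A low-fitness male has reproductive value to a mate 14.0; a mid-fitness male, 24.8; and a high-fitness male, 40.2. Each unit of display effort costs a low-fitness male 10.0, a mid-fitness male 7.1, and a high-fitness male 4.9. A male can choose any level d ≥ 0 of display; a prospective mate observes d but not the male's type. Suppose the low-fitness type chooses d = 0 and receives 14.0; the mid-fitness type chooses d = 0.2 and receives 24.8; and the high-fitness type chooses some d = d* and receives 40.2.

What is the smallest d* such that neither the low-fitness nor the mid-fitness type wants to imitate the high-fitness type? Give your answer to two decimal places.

2.62

Mid-fitness type (on-path payoff 24.8 − 7.1×0.2 = 23.38) won't mimic when 23.38 ≥ 40.2 − 7.1·d*, i.e. d* ≥ 2.37.
Low-fitness type (on-path payoff 14.0) won't mimic when 14.0 ≥ 40.2 − 10.0·d*, i.e. d* ≥ 2.62.
Both must hold, so d* = max(2.62, 2.37) = 2.62. The low-fitness type's constraint binds.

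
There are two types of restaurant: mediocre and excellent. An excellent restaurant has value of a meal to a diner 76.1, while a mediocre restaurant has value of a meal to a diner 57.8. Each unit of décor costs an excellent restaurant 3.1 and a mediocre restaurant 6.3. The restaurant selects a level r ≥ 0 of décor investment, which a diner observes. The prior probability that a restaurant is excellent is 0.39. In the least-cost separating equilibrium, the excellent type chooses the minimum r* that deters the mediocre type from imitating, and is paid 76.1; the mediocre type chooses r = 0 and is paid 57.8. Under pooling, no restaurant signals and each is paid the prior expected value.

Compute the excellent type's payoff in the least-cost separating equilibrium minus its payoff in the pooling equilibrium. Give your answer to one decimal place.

2.2

Least-cost separating signal: r* solves 57.8 = 76.1 − 6.3·r*, so r* = (76.1 − 57.8)/6.3 ≈ 2.9048.
Excellent type's separating payoff: 76.1 − 3.1 × r* = 76.1 − 3.1 × (76.1 − 57.8)/6.3 = 76.1 − 56.73/6.3 ≈ 67.095.
Pooling payoff: 0.39 × 76.1 + 0.61 × 57.8 = 64.937.
Difference: 67.095 − 64.937 = 2.158, i.e. 2.2 to one decimal place.
The excellent type prefers to separate.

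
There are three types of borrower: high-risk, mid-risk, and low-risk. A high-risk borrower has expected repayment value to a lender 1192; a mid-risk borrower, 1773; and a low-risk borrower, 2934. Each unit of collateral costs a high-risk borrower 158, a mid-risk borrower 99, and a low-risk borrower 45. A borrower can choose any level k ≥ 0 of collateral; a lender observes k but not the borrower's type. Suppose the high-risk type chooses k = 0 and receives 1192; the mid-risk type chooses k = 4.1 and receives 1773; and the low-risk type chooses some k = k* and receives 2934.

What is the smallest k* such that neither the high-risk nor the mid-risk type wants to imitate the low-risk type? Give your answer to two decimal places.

High-risk type (on-path payoff 1192) won't mimic when 1192 ≥ 2934 − 158·k*, i.e. k* ≥ 11.03.
Mid-risk type (on-path payoff 1773 − 99×4.1 = 1367.1) won't mimic when 1367.1 ≥ 2934 − 99·k*, i.e. k* ≥ 15.83.
Both must hold, so k* = max(11.03, 15.83) = 15.83. The mid-risk type's constraint binds.

15.83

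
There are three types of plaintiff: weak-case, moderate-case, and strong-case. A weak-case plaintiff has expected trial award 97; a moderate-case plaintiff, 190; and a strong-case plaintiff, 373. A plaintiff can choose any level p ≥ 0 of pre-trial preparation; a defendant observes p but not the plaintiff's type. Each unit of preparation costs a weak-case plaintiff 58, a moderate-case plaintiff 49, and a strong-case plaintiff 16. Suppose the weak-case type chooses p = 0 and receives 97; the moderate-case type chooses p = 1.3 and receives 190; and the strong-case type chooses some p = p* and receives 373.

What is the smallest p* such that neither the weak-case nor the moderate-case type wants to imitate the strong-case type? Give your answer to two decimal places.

5.03

Weak-case type (on-path payoff 97) won't mimic when 97 ≥ 373 − 58·p*, i.e. p* ≥ 4.76.
Moderate-case type (on-path payoff 190 − 49×1.3 = 126.3) won't mimic when 126.3 ≥ 373 − 49·p*, i.e. p* ≥ 5.03.
Both must hold, so p* = max(4.76, 5.03) = 5.03. The moderate-case type's constraint binds.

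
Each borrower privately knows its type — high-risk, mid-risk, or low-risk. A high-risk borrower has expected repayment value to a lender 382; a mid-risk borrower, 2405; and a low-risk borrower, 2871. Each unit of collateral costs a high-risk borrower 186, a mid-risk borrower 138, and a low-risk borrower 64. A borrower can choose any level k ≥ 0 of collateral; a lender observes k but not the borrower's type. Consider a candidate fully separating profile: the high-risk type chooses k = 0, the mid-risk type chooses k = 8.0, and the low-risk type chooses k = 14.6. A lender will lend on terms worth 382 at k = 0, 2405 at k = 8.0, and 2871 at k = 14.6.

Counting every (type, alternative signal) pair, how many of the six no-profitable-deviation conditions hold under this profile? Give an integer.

5

Mid-risk (own payoff 2405 − 138×8.0 = 1301): to k=0 gives 382 → no gain ✓; to k=14.6 gives 2871 − 138×14.6 = 856.2 → no gain ✓.
Low-risk (own payoff 2871 − 64×14.6 = 1936.6): to k=0 gives 382 → no gain ✓; to k=8.0 gives 2405 − 64×8.0 = 1893 → no gain ✓.
High-risk (own payoff 382): to k=8.0 gives 2405 − 186×8.0 = 917 → profitable ✗; to k=14.6 gives 2871 − 186×14.6 = 155.4 → no gain ✓.
5 of the 6 constraints hold; not an equilibrium.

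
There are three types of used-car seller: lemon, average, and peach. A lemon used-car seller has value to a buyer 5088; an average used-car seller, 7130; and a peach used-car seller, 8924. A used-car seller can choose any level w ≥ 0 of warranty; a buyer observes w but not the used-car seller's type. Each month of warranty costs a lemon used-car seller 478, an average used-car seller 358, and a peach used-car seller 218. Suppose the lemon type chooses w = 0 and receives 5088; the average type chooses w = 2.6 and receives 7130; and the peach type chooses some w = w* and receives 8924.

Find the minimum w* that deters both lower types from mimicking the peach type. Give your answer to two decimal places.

Average type (on-path payoff 7130 − 358×2.6 = 6199.2) won't mimic when 6199.2 ≥ 8924 − 358·w*, i.e. w* ≥ 7.61.
Lemon type (on-path payoff 5088) won't mimic when 5088 ≥ 8924 − 478·w*, i.e. w* ≥ 8.03.
Both must hold, so w* = max(8.03, 7.61) = 8.03. The lemon type's constraint binds.

8.03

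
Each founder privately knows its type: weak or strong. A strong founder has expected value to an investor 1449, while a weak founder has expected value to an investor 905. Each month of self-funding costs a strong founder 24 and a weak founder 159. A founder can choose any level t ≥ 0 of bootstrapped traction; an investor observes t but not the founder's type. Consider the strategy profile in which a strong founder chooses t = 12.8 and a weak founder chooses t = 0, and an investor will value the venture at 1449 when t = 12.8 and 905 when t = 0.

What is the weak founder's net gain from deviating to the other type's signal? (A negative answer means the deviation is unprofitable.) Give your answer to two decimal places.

-1491.20

Playing t = 0 the weak founder receives 905.
Deviating to t = 12.8 brings payment 1449 at cost 159 × 12.8 = 2035.2, netting -586.2.
Gain from deviating: -586.2 − 905 = -1491.20.
The gain is negative, so the weak type's incentive-compatibility constraint is satisfied.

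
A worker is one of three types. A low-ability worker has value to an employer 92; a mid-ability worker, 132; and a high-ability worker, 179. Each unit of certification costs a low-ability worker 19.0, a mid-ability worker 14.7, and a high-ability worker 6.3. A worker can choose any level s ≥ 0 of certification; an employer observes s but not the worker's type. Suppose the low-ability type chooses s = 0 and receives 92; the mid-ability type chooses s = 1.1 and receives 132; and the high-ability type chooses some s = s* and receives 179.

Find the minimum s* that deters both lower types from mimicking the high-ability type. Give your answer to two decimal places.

Low-ability type (on-path payoff 92) won't mimic when 92 ≥ 179 − 19.0·s*, i.e. s* ≥ 4.58.
Mid-ability type (on-path payoff 132 − 14.7×1.1 = 115.83) won't mimic when 115.83 ≥ 179 − 14.7·s*, i.e. s* ≥ 4.30.
Both must hold, so s* = max(4.58, 4.30) = 4.58. The low-ability type's constraint binds.

4.58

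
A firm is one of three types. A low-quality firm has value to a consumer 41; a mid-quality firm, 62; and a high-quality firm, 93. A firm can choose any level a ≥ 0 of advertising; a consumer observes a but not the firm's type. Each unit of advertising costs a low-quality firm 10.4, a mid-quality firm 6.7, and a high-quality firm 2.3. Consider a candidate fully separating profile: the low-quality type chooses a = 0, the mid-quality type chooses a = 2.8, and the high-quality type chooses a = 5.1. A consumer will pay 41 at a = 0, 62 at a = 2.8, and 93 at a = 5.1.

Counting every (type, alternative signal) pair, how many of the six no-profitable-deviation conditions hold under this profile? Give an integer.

5

High-quality (own payoff 93 − 2.3×5.1 = 81.27): to a=0 gives 41 → no gain ✓; to a=2.8 gives 62 − 2.3×2.8 = 55.56 → no gain ✓.
Mid-quality (own payoff 62 − 6.7×2.8 = 43.24): to a=0 gives 41 → no gain ✓; to a=5.1 gives 93 − 6.7×5.1 = 58.83 → profitable ✗.
Low-quality (own payoff 41): to a=2.8 gives 62 − 10.4×2.8 = 32.88 → no gain ✓; to a=5.1 gives 93 − 10.4×5.1 = 39.96 → no gain ✓.
5 of the 6 constraints hold; not an equilibrium.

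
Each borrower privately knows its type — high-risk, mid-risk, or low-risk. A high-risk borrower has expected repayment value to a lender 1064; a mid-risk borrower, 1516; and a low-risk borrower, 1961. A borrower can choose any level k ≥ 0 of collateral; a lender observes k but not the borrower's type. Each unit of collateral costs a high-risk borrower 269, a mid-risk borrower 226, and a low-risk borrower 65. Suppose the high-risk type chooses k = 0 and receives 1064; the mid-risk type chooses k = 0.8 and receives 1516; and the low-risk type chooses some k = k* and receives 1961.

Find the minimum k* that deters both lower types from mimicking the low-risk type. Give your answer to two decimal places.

Mid-risk type (on-path payoff 1516 − 226×0.8 = 1335.2) won't mimic when 1335.2 ≥ 1961 − 226·k*, i.e. k* ≥ 2.77.
High-risk type (on-path payoff 1064) won't mimic when 1064 ≥ 1961 − 269·k*, i.e. k* ≥ 3.33.
Both must hold, so k* = max(3.33, 2.77) = 3.33. The high-risk type's constraint binds.

3.33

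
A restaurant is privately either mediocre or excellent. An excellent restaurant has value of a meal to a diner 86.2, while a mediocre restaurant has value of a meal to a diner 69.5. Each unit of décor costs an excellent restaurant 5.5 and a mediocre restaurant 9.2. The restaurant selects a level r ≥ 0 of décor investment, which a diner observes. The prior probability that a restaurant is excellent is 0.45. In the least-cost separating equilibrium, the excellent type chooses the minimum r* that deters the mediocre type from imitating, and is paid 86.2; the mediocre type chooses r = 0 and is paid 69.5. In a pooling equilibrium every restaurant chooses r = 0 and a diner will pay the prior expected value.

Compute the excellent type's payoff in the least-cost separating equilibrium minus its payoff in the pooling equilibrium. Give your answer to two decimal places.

-0.80

Least-cost separating signal: r* solves 69.5 = 86.2 − 9.2·r*, so r* = (86.2 − 69.5)/9.2 ≈ 1.8152.
Excellent type's separating payoff: 86.2 − 5.5 × r* = 86.2 − 5.5 × (86.2 − 69.5)/9.2 = 86.2 − 91.85/9.2 ≈ 76.2163.
Pooling payoff: 0.45 × 86.2 + 0.55 × 69.5 = 77.015.
Difference: 76.2163 − 77.015 = -0.7987, i.e. -0.80 to two decimal places.
The excellent type would prefer the pooling outcome.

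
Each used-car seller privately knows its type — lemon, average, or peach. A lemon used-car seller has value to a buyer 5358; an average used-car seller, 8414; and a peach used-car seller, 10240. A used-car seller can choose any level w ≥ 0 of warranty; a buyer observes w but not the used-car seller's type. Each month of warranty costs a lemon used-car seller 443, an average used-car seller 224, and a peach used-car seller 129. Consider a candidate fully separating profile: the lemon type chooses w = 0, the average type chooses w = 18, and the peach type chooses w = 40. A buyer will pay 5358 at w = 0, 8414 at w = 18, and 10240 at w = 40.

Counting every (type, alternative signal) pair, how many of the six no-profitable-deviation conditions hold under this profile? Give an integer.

Average (own payoff 8414 − 224×18 = 4382): to w=0 gives 5358 → profitable ✗; to w=40 gives 10240 − 224×40 = 1280 → no gain ✓.
Peach (own payoff 10240 − 129×40 = 5080): to w=0 gives 5358 → profitable ✗; to w=18 gives 8414 − 129×18 = 6092 → profitable ✗.
Lemon (own payoff 5358): to w=18 gives 8414 − 443×18 = 440 → no gain ✓; to w=40 gives 10240 − 443×40 = -7480 → no gain ✓.
3 of the 6 constraints hold; not an equilibrium.

3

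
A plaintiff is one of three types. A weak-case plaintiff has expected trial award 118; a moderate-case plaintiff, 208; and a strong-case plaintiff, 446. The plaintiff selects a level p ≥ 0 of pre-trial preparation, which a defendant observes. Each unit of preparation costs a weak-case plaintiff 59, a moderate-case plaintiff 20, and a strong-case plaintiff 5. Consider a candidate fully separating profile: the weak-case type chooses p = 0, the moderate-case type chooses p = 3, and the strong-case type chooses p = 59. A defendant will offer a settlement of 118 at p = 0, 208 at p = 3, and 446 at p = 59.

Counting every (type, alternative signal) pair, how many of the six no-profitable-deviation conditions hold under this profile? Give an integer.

5

Moderate-case (own payoff 208 − 20×3 = 148): to p=0 gives 118 → no gain ✓; to p=59 gives 446 − 20×59 = -734 → no gain ✓.
Strong-case (own payoff 446 − 5×59 = 151): to p=0 gives 118 → no gain ✓; to p=3 gives 208 − 5×3 = 193 → profitable ✗.
Weak-case (own payoff 118): to p=3 gives 208 − 59×3 = 31 → no gain ✓; to p=59 gives 446 − 59×59 = -3035 → no gain ✓.
5 of the 6 constraints hold; not an equilibrium.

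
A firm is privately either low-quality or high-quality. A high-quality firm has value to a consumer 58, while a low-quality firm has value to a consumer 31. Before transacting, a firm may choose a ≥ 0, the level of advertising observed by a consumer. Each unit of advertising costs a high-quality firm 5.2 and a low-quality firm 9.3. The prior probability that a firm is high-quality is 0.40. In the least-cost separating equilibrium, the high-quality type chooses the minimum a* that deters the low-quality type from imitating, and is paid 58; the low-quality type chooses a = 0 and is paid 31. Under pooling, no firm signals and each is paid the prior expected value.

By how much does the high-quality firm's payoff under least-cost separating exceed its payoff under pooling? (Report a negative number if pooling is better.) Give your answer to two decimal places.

Least-cost separating signal: a* solves 31 = 58 − 9.3·a*, so a* = (58 − 31)/9.3 ≈ 2.9032.
High-quality type's separating payoff: 58 − 5.2 × a* = 58 − 5.2 × (58 − 31)/9.3 = 58 − 140.4/9.3 ≈ 42.9032.
Pooling payoff: 0.40 × 58 + 0.60 × 31 = 41.8.
Difference: 42.9032 − 41.8 = 1.1032, i.e. 1.10 to two decimal places.
The high-quality type prefers to separate.

1.10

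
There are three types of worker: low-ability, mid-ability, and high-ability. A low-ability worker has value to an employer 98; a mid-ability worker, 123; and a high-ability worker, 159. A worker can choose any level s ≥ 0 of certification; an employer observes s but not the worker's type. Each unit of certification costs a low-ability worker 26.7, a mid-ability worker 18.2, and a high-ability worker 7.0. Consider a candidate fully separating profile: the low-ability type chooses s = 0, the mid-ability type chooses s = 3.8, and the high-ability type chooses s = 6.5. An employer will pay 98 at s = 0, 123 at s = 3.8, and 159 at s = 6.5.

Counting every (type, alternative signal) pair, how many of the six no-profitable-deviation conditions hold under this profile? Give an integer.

High-ability (own payoff 159 − 7.0×6.5 = 113.5): to s=0 gives 98 → no gain ✓; to s=3.8 gives 123 − 7.0×3.8 = 96.4 → no gain ✓.
Mid-ability (own payoff 123 − 18.2×3.8 = 53.84): to s=0 gives 98 → profitable ✗; to s=6.5 gives 159 − 18.2×6.5 = 40.7 → no gain ✓.
Low-ability (own payoff 98): to s=3.8 gives 123 − 26.7×3.8 = 21.54 → no gain ✓; to s=6.5 gives 159 − 26.7×6.5 = -14.55 → no gain ✓.
5 of the 6 constraints hold; not an equilibrium.

5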